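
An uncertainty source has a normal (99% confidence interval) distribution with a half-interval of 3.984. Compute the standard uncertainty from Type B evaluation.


u_B = half_width / 2.576
u_B = 3.984 / 2.576
u_B = 1.5466

1.5466


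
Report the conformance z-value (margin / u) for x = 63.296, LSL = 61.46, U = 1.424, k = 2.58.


u = U / k = 1.424 / 2.58 = 0.55193798
margin = |LSL - x| = |61.46 - 63.296| = 1.836
z = margin / u = 1.836 / 0.55193798
z = 3.3265

3.3265


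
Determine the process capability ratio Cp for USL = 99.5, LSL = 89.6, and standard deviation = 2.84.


Cp = (USL - LSL) / (6 * sigma)
= (99.5 - 89.6) / (6 * 2.84)
= 9.9000 / 17.0400
= 0.5810

0.5810


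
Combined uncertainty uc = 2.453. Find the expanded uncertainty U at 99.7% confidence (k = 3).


U = k * uc
U = 3 * 2.453
U = 7.3590

7.3590


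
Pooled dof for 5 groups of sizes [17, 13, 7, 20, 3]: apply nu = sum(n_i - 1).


nu = sum_i (n_i - 1)
nu = ((17 - 1) + (13 - 1) + (7 - 1) + (20 - 1) + (3 - 1))
nu = 16 + 12 + 6 + 19 + 2
nu = 55

55


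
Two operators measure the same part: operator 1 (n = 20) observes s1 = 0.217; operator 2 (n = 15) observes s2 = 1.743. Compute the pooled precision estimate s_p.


s_p = sqrt(((n1-1)*s1^2 + (n2-1)*s2^2) / (n1+n2-2))
numerator = (20-1)*0.217^2 + (15-1)*1.743^2 = 0.894691 + 42.532686 = 43.427377
denominator = 20 + 15 - 2 = 33
s_p^2 = 43.427377 / 33 = 1.3159811
s_p = sqrt(1.3159811) = 1.1472

1.1472


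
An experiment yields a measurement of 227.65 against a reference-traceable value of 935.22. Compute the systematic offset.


Systematic error = measured - true
= 227.65 - 935.22
= -707.5700

-707.5700


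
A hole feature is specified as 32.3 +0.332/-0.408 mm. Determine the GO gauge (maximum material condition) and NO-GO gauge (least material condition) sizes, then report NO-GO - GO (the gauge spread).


GO = nominal - lower_tol (smallest hole = maximum material condition)
GO = 32.3 - 0.408 = 31.892
NO-GO = nominal + upper_tol (largest hole = least material condition)
NO-GO = 32.3 + 0.332 = 32.632
spread = NO-GO - GO = 32.632 - 31.892 = 0.7400

0.7400


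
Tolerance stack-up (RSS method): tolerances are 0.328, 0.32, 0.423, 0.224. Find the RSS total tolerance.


RSS = sqrt(0.328^2 + 0.32^2 + 0.423^2 + 0.224^2)
= sqrt(0.439089)
= 0.6626

0.6626


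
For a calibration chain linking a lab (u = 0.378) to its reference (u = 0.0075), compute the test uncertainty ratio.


TUR = u_lab / u_ref
= 0.378 / 0.0075
= 50.4000

50.4000


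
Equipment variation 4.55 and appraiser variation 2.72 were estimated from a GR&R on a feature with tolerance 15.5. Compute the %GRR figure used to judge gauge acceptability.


GRR = sqrt(EV^2 + AV^2) = sqrt(4.55^2 + 2.72^2) = 5.3010282
%GRR = GRR / tol * 100 = 5.3010282 / 15.5 * 100
%GRR = 34.2002

34.2002


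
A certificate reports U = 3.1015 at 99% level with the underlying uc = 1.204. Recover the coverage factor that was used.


k = U / uc
k = 3.1015 / 1.204
k = 2.576

2.576


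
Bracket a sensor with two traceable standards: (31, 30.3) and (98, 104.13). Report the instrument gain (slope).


slope = (y2 - y1) / (x2 - x1)
= (104.13 - 30.3) / (98 - 31)
= 73.8300 / 67
= 1.1019

1.1019


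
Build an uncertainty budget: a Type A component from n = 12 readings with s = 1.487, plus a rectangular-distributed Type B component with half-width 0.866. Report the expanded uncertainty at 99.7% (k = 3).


u_A = s / sqrt(n) = 1.487 / sqrt(12) = 0.42925993
u_B = half_width / sqrt(3) = 0.866 / sqrt(3) = 0.49998533
uc = sqrt(u_A^2 + u_B^2) = sqrt(0.42925993^2 + 0.49998533^2) = 0.65897604
U = k * uc = 3 * 0.65897604
U = 1.9769

1.9769


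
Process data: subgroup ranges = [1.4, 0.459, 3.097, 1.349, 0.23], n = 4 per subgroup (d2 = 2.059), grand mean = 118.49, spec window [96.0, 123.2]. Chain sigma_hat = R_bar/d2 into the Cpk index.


R_bar = (1.4 + 0.459 + 3.097 + 1.349 + 0.23) / 5 = 1.307
sigma = R_bar / d2 = 1.307 / 2.059 = 0.63477416
Cp = (USL - LSL)/(6*sigma) = (123.2 - 96.0)/(6*0.63477416) = 7.1416
Cpu = (123.2 - 118.49)/(3*0.63477416) = 2.4733
Cpl = (118.49 - 96.0)/(3*0.63477416) = 11.8100
Cpk = min(Cpu, Cpl) = 2.4733

2.4733


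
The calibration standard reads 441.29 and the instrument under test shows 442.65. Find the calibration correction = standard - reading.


Correction = standard - reading
= 441.29 - 442.65
= -1.3600

-1.3600


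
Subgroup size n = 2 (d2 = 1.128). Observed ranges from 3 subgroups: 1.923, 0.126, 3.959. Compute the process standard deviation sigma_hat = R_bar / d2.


R_bar = (1.923 + 0.126 + 3.959) / 3
R_bar = 6.008 / 3 = 2.0026667
sigma_hat = R_bar / d2 = 2.0026667 / 1.128 = 1.7754

1.7754


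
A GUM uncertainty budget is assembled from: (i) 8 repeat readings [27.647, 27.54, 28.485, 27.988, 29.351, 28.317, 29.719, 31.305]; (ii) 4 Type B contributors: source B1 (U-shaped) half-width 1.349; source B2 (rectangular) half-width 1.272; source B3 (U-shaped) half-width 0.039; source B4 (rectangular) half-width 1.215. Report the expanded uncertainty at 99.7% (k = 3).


mean = (27.647 + 27.54 + 28.485 + 27.988 + 29.351 + 28.317 + 29.719 + 31.305) / 8 = 28.794
s = sqrt(sum((x - mean)^2)/(n-1)) = 1.27233
u_A = s / sqrt(n) = 1.27233 / sqrt(8) = 0.44983659
u_B1 = 1.349 / sqrt(2) = 0.95388705
u_B2 = 1.272 / sqrt(3) = 0.73438954
u_B3 = 0.039 / sqrt(2) = 0.027577164
u_B4 = 1.215 / sqrt(3) = 0.70148058
uc = sqrt(0.44983659^2 + 0.95388705^2 + 0.73438954^2 + 0.027577164^2 + 0.70148058^2) = 1.4643828
U = k * uc = 3 * 1.4643828
U = 4.3931

4.3931


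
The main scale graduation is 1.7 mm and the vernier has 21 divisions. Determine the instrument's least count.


LC = MSD / n_div
= 1.7 / 21
= 0.0810

0.0810


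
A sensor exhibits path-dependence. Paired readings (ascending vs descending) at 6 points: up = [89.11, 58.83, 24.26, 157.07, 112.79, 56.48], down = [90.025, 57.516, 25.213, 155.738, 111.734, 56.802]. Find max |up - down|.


|89.11 - 90.025| = 0.9150
|58.83 - 57.516| = 1.3140
|24.26 - 25.213| = 0.9530
|157.07 - 155.738| = 1.3320
|112.79 - 111.734| = 1.0560
|56.48 - 56.802| = 0.3220
hysteresis = max(diffs) = 1.3320

1.3320


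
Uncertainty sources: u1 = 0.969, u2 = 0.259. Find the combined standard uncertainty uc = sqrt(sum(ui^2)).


uc = sqrt(0.969^2 + 0.259^2)
uc = sqrt(1.006042)
uc = 1.0030

1.0030


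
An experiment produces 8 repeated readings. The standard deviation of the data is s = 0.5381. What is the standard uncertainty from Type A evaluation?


u_A = s / sqrt(n)
u_A = 0.5381 / sqrt(8)
u_A = 0.5381 / 2.8284271
u_A = 0.1902

0.1902


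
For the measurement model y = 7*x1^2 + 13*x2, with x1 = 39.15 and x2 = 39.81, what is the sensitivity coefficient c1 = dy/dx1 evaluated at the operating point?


y = 7*x1^2 + 13*x2
dy/dx1 = 2*7*x1
Evaluate at x1 = 39.15: c1 = 14 * 39.15
c1 = 548.1000

548.1000


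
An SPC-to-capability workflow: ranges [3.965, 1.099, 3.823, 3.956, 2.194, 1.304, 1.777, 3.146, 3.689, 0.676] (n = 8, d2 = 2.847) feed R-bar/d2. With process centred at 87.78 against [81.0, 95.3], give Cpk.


R_bar = (3.965 + 1.099 + 3.823 + 3.956 + 2.194 + 1.304 + 1.777 + 3.146 + 3.689 + 0.676) / 10 = 2.5629
sigma = R_bar / d2 = 2.5629 / 2.847 = 0.90021075
Cp = (USL - LSL)/(6*sigma) = (95.3 - 81.0)/(6*0.90021075) = 2.6475
Cpu = (95.3 - 87.78)/(3*0.90021075) = 2.7845
Cpl = (87.78 - 81.0)/(3*0.90021075) = 2.5105
Cpk = min(Cpu, Cpl) = 2.5105

2.5105


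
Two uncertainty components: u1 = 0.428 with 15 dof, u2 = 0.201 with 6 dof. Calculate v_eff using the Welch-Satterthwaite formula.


uc = sqrt(u1^2 + u2^2) = sqrt(0.428^2 + 0.201^2) = 0.47284776
v_eff = uc^4 / (u1^4/v1 + u2^4/v2)
= 0.47284776^4 / (0.428^4/15 + 0.201^4/6)
= 0.049990254 / 0.002509132
v_eff = 19.9233

19.9233


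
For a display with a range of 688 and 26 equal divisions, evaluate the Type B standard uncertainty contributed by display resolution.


resolution = range / divisions
resolution = 688 / 26 = 26.461538
u_res = resolution / (2*sqrt(3))
u_res = 26.461538 / 3.4641016
u_res = 7.6388

7.6388


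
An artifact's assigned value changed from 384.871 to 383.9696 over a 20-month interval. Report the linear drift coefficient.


rate = (v2 - v1) / months
= (383.9696 - 384.871) / 20
= -0.9014 / 20
= -0.0451

-0.0451


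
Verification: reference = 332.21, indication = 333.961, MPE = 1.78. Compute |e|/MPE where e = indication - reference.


e = indication - reference = 333.961 - 332.21 = 1.7510
|e| = 1.7510
ratio = |e| / MPE = 1.7510 / 1.78
ratio = 0.9837

0.9837


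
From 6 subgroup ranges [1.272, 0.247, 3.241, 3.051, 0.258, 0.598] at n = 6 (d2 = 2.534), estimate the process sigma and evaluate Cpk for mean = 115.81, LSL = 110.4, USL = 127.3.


R_bar = (1.272 + 0.247 + 3.241 + 3.051 + 0.258 + 0.598) / 6 = 1.4445
sigma = R_bar / d2 = 1.4445 / 2.534 = 0.57004736
Cp = (USL - LSL)/(6*sigma) = (127.3 - 110.4)/(6*0.57004736) = 4.9411
Cpu = (127.3 - 115.81)/(3*0.57004736) = 6.7187
Cpl = (115.81 - 110.4)/(3*0.57004736) = 3.1635
Cpk = min(Cpu, Cpl) = 3.1635

3.1635


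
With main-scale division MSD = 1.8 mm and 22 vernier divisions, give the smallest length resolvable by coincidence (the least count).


LC = MSD / n_div
= 1.8 / 22
= 0.0818

0.0818


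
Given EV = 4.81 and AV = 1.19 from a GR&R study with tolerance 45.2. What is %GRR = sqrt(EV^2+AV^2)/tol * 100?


GRR = sqrt(EV^2 + AV^2) = sqrt(4.81^2 + 1.19^2) = 4.9550177
%GRR = GRR / tol * 100 = 4.9550177 / 45.2 * 100
%GRR = 10.9624

10.9624


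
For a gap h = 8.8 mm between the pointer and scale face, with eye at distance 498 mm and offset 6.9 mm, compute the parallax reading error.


error = h * offset / d
= 8.8 * 6.9 / 498
= 0.1219

0.1219


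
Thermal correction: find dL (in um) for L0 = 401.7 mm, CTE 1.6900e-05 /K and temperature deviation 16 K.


dL = L * alpha * dT
= 401.7 * 1.6900e-05 * 16
= 0.1086197 mm
dL_um = 0.1086197 * 1000 = 108.6197 um

108.6197


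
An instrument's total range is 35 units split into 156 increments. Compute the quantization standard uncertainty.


resolution = range / divisions
resolution = 35 / 156 = 0.22435897
u_res = resolution / (2*sqrt(3))
u_res = 0.22435897 / 3.4641016
u_res = 0.0648

0.0648


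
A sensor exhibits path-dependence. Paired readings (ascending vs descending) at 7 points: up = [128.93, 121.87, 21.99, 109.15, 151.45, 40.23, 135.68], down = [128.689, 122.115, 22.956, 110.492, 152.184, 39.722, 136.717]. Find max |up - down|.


|128.93 - 128.689| = 0.2410
|121.87 - 122.115| = 0.2450
|21.99 - 22.956| = 0.9660
|109.15 - 110.492| = 1.3420
|151.45 - 152.184| = 0.7340
|40.23 - 39.722| = 0.5080
|135.68 - 136.717| = 1.0370
hysteresis = max(diffs) = 1.3420

1.3420


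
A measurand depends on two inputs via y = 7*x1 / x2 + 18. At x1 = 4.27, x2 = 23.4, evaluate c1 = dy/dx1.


y = 7*x1 / x2 + 18
dy/dx1 = 7/x2
Evaluate at x2 = 23.4: c1 = 7 / 23.4
c1 = 0.2991

0.2991


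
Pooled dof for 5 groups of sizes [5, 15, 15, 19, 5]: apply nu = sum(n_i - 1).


nu = sum_i (n_i - 1)
nu = ((5 - 1) + (15 - 1) + (15 - 1) + (19 - 1) + (5 - 1))
nu = 4 + 14 + 14 + 18 + 4
nu = 54

54


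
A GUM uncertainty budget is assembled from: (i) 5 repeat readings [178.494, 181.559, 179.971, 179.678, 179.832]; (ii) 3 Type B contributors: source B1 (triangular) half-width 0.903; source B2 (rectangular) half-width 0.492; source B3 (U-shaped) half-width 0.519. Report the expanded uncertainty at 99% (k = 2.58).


mean = (178.494 + 181.559 + 179.971 + 179.678 + 179.832) / 5 = 179.9068
s = sqrt(sum((x - mean)^2)/(n-1)) = 1.0940561
u_A = s / sqrt(n) = 1.0940561 / sqrt(5) = 0.48927676
u_B1 = 0.903 / sqrt(6) = 0.36864821
u_B2 = 0.492 / sqrt(3) = 0.28405633
u_B3 = 0.519 / sqrt(2) = 0.36698842
uc = sqrt(0.48927676^2 + 0.36864821^2 + 0.28405633^2 + 0.36698842^2) = 0.76854522
U = k * uc = 2.58 * 0.76854522
U = 1.9828

1.9828


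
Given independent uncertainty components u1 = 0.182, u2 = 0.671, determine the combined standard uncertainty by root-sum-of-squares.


uc = sqrt(0.182^2 + 0.671^2)
uc = sqrt(0.483365)
uc = 0.6952

0.6952


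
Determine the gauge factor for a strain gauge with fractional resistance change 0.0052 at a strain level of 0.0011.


GF = (dR/R) / epsilon
= 0.0052 / 0.0011
= 4.7273

4.7273


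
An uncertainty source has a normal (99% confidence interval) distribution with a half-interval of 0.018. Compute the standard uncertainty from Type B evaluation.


u_B = half_width / 2.576
u_B = 0.018 / 2.576
u_B = 0.0070

0.0070


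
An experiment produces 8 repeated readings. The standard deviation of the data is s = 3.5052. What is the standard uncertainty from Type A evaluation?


u_A = s / sqrt(n)
u_A = 3.5052 / sqrt(8)
u_A = 3.5052 / 2.8284271
u_A = 1.2393

1.2393


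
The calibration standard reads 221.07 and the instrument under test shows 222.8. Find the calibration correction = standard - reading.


Correction = standard - reading
= 221.07 - 222.8
= -1.7300

-1.7300


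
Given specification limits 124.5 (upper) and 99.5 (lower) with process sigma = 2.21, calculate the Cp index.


Cp = (USL - LSL) / (6 * sigma)
= (124.5 - 99.5) / (6 * 2.21)
= 25.0000 / 13.2600
= 1.8854

1.8854


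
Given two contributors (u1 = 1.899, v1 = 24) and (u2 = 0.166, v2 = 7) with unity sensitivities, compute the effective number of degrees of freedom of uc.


uc = sqrt(u1^2 + u2^2) = sqrt(1.899^2 + 0.166^2) = 1.9062416
v_eff = uc^4 / (u1^4/v1 + u2^4/v2)
= 1.9062416^4 / (1.899^4/24 + 0.166^4/7)
= 13.20419 / 0.54197038
v_eff = 24.3633

24.3633


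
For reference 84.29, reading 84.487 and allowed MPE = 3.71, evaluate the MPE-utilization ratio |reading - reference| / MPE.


e = indication - reference = 84.487 - 84.29 = 0.1970
|e| = 0.1970
ratio = |e| / MPE = 0.1970 / 3.71
ratio = 0.0531

0.0531


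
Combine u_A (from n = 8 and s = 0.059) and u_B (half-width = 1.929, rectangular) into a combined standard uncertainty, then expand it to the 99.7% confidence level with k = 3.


u_A = s / sqrt(n) = 0.059 / sqrt(8) = 0.02085965
u_B = half_width / sqrt(3) = 1.929 / sqrt(3) = 1.1137087
uc = sqrt(u_A^2 + u_B^2) = sqrt(0.02085965^2 + 1.1137087^2) = 1.113904
U = k * uc = 3 * 1.113904
U = 3.3417

3.3417


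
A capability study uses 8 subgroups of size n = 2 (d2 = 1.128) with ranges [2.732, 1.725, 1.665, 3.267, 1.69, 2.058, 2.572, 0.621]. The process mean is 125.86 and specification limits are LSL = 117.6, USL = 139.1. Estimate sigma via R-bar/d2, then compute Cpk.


R_bar = (2.732 + 1.725 + 1.665 + 3.267 + 1.69 + 2.058 + 2.572 + 0.621) / 8 = 2.04125
sigma = R_bar / d2 = 2.04125 / 1.128 = 1.8096188
Cp = (USL - LSL)/(6*sigma) = (139.1 - 117.6)/(6*1.8096188) = 1.9802
Cpu = (139.1 - 125.86)/(3*1.8096188) = 2.4388
Cpl = (125.86 - 117.6)/(3*1.8096188) = 1.5215
Cpk = min(Cpu, Cpl) = 1.5215

1.5215


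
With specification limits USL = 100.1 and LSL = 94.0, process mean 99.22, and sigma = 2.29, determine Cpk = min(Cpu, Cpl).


Cpu = (USL - mean) / (3*sigma) = (100.1 - 99.22) / (3*2.29) = 0.1281
Cpl = (mean - LSL) / (3*sigma) = (99.22 - 94.0) / (3*2.29) = 0.7598
Cpk = min(Cpu, Cpl) = 0.1281

0.1281


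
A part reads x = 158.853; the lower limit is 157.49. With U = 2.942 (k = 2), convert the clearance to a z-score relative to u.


u = U / k = 2.942 / 2 = 1.471
margin = |LSL - x| = |157.49 - 158.853| = 1.363
z = margin / u = 1.363 / 1.471
z = 0.9266

0.9266


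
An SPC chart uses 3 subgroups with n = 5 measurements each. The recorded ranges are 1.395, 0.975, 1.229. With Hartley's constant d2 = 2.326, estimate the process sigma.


R_bar = (1.395 + 0.975 + 1.229) / 3
R_bar = 3.599 / 3 = 1.1996667
sigma_hat = R_bar / d2 = 1.1996667 / 2.326 = 0.5158

0.5158


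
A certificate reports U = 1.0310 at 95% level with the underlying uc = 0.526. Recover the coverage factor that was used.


k = U / uc
k = 1.0310 / 0.526
k = 1.96

1.96


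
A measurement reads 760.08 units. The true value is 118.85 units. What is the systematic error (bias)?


Systematic error = measured - true
= 760.08 - 118.85
= 641.2300

641.2300


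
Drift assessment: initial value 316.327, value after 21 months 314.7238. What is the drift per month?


rate = (v2 - v1) / months
= (314.7238 - 316.327) / 21
= -1.6032 / 21
= -0.0763

-0.0763


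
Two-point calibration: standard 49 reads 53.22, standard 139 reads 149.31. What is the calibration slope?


slope = (y2 - y1) / (x2 - x1)
= (149.31 - 53.22) / (139 - 49)
= 96.0900 / 90
= 1.0677

1.0677


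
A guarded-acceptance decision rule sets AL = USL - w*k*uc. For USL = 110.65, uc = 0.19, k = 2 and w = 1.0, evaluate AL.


U = k * uc = 2 * 0.19 = 0.38
guard band g = w * U = 1.0 * 0.38 = 0.38
AL = USL - g = 110.65 - 0.38
AL = 110.2700

110.2700


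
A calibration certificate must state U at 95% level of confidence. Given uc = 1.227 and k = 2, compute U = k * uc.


U = k * uc
U = 2 * 1.227
U = 2.4540

2.4540


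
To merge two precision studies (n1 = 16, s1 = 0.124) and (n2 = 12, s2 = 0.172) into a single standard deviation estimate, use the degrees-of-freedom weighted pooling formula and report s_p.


s_p = sqrt(((n1-1)*s1^2 + (n2-1)*s2^2) / (n1+n2-2))
numerator = (16-1)*0.124^2 + (12-1)*0.172^2 = 0.23064 + 0.325424 = 0.556064
denominator = 16 + 12 - 2 = 26
s_p^2 = 0.556064 / 26 = 0.021387077
s_p = sqrt(0.021387077) = 0.1462

0.1462


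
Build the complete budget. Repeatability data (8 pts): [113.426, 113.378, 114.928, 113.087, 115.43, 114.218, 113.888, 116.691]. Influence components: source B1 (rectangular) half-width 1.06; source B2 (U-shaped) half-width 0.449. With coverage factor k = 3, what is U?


mean = (113.426 + 113.378 + 114.928 + 113.087 + 115.43 + 114.218 + 113.888 + 116.691) / 8 = 114.38075
s = sqrt(sum((x - mean)^2)/(n-1)) = 1.2304353
u_A = s / sqrt(n) = 1.2304353 / sqrt(8) = 0.43502457
u_B1 = 1.06 / sqrt(3) = 0.61199129
u_B2 = 0.449 / sqrt(2) = 0.31749094
uc = sqrt(0.43502457^2 + 0.61199129^2 + 0.31749094^2) = 0.81521789
U = k * uc = 3 * 0.81521789
U = 2.4457

2.4457


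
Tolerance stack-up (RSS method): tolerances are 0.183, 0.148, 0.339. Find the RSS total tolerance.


RSS = sqrt(0.183^2 + 0.148^2 + 0.339^2)
= sqrt(0.170314)
= 0.4127

0.4127


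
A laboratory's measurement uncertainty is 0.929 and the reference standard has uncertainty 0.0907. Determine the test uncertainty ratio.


TUR = u_lab / u_ref
= 0.929 / 0.0907
= 10.2426

10.2426


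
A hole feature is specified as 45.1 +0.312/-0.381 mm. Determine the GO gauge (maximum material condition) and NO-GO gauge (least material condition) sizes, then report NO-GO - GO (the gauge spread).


GO = nominal - lower_tol (smallest hole = maximum material condition)
GO = 45.1 - 0.381 = 44.719
NO-GO = nominal + upper_tol (largest hole = least material condition)
NO-GO = 45.1 + 0.312 = 45.412
spread = NO-GO - GO = 45.412 - 44.719 = 0.6930

0.6930


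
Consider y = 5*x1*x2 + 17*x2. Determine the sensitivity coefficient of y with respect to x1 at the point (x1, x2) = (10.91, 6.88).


y = 5*x1*x2 + 17*x2
dy/dx1 = 5*x2
Evaluate at x2 = 6.88: c1 = 5 * 6.88
c1 = 34.4000

34.4000


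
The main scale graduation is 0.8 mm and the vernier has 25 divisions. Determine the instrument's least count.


LC = MSD / n_div
= 0.8 / 25
= 0.0320

0.0320


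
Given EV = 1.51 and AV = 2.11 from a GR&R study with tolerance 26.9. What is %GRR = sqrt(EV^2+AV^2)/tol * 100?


GRR = sqrt(EV^2 + AV^2) = sqrt(1.51^2 + 2.11^2) = 2.5946483
%GRR = GRR / tol * 100 = 2.5946483 / 26.9 * 100
%GRR = 9.6455

9.6455


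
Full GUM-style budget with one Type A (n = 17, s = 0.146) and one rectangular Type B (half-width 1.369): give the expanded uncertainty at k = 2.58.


u_A = s / sqrt(n) = 0.146 / sqrt(17) = 0.035410201
u_B = half_width / sqrt(3) = 1.369 / sqrt(3) = 0.79039252
uc = sqrt(u_A^2 + u_B^2) = sqrt(0.035410201^2 + 0.79039252^2) = 0.79118532
U = k * uc = 2.58 * 0.79118532
U = 2.0413

2.0413


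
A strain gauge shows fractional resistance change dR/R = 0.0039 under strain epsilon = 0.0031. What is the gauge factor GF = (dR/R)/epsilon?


GF = (dR/R) / epsilon
= 0.0039 / 0.0031
= 1.2581

1.2581


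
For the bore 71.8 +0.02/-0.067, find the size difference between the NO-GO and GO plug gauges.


GO = nominal - lower_tol (smallest hole = maximum material condition)
GO = 71.8 - 0.067 = 71.733
NO-GO = nominal + upper_tol (largest hole = least material condition)
NO-GO = 71.8 + 0.02 = 71.82
spread = NO-GO - GO = 71.82 - 71.733 = 0.0870

0.0870


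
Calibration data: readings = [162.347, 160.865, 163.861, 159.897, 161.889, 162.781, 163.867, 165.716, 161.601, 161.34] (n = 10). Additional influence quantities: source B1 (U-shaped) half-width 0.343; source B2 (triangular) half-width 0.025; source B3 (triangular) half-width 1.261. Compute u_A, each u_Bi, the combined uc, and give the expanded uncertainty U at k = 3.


mean = (162.347 + 160.865 + 163.861 + 159.897 + 161.889 + 162.781 + 163.867 + 165.716 + 161.601 + 161.34) / 10 = 162.4164
s = sqrt(sum((x - mean)^2)/(n-1)) = 1.7020283
u_A = s / sqrt(n) = 1.7020283 / sqrt(10) = 0.53822861
u_B1 = 0.343 / sqrt(2) = 0.24253763
u_B2 = 0.025 / sqrt(6) = 0.010206207
u_B3 = 1.261 / sqrt(6) = 0.51480109
uc = sqrt(0.53822861^2 + 0.24253763^2 + 0.010206207^2 + 0.51480109^2) = 0.78335105
U = k * uc = 3 * 0.78335105
U = 2.3501

2.3501


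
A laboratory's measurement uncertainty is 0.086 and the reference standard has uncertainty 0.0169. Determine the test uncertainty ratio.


TUR = u_lab / u_ref
= 0.086 / 0.0169
= 5.0888

5.0888


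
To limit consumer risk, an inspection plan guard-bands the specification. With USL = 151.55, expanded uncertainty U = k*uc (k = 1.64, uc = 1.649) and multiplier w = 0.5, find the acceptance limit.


U = k * uc = 1.64 * 1.649 = 2.70436
guard band g = w * U = 0.5 * 2.70436 = 1.35218
AL = USL - g = 151.55 - 1.35218
AL = 150.1978

150.1978


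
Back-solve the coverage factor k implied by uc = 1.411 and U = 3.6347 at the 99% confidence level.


k = U / uc
k = 3.6347 / 1.411
k = 2.576

2.576


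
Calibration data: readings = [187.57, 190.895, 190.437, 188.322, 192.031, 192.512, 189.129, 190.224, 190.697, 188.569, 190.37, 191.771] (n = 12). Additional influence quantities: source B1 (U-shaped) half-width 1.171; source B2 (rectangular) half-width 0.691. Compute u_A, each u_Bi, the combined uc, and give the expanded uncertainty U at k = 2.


mean = (187.57 + 190.895 + 190.437 + 188.322 + 192.031 + 192.512 + 189.129 + 190.224 + 190.697 + 188.569 + 190.37 + 191.771) / 12 = 190.2105833
s = sqrt(sum((x - mean)^2)/(n-1)) = 1.5442346
u_A = s / sqrt(n) = 1.5442346 / sqrt(12) = 0.44578213
u_B1 = 1.171 / sqrt(2) = 0.82802204
u_B2 = 0.691 / sqrt(3) = 0.39894904
uc = sqrt(0.44578213^2 + 0.82802204^2 + 0.39894904^2) = 1.0215197
U = k * uc = 2 * 1.0215197
U = 2.0430

2.0430


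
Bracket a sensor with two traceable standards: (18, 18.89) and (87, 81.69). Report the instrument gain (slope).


slope = (y2 - y1) / (x2 - x1)
= (81.69 - 18.89) / (87 - 18)
= 62.8000 / 69
= 0.9101

0.9101


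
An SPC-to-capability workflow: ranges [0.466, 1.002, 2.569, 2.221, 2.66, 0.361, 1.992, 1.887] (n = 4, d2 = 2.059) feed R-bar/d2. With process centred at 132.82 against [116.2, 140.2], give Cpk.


R_bar = (0.466 + 1.002 + 2.569 + 2.221 + 2.66 + 0.361 + 1.992 + 1.887) / 8 = 1.64475
sigma = R_bar / d2 = 1.64475 / 2.059 = 0.7988101
Cp = (USL - LSL)/(6*sigma) = (140.2 - 116.2)/(6*0.7988101) = 5.0074
Cpu = (140.2 - 132.82)/(3*0.7988101) = 3.0796
Cpl = (132.82 - 116.2)/(3*0.7988101) = 6.9353
Cpk = min(Cpu, Cpl) = 3.0796

3.0796


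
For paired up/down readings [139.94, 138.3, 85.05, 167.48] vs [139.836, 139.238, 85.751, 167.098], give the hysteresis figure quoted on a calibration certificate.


|139.94 - 139.836| = 0.1040
|138.3 - 139.238| = 0.9380
|85.05 - 85.751| = 0.7010
|167.48 - 167.098| = 0.3820
hysteresis = max(diffs) = 0.9380

0.9380


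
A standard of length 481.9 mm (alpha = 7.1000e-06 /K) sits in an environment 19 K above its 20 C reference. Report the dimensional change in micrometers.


dL = L * alpha * dT
= 481.9 * 7.1000e-06 * 19
= 0.0650083 mm
dL_um = 0.0650083 * 1000 = 65.0083 um

65.0083


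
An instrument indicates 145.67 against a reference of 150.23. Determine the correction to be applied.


Correction = standard - reading
= 150.23 - 145.67
= 4.5600

4.5600


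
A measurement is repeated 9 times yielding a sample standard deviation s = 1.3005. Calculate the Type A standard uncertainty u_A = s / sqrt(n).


u_A = s / sqrt(n)
u_A = 1.3005 / sqrt(9)
u_A = 1.3005 / 3
u_A = 0.4335

0.4335


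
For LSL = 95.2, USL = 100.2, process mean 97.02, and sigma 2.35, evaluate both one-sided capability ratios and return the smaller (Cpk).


Cpu = (USL - mean) / (3*sigma) = (100.2 - 97.02) / (3*2.35) = 0.4511
Cpl = (mean - LSL) / (3*sigma) = (97.02 - 95.2) / (3*2.35) = 0.2582
Cpk = min(Cpu, Cpl) = 0.2582

0.2582


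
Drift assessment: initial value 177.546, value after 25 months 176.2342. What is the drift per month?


rate = (v2 - v1) / months
= (176.2342 - 177.546) / 25
= -1.3118 / 25
= -0.0525

-0.0525


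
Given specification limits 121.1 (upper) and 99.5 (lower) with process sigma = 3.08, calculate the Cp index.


Cp = (USL - LSL) / (6 * sigma)
= (121.1 - 99.5) / (6 * 3.08)
= 21.6000 / 18.4800
= 1.1688

1.1688


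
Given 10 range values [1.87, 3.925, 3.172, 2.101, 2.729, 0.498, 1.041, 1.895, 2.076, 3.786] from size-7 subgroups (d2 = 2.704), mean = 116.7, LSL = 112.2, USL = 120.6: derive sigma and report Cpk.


R_bar = (1.87 + 3.925 + 3.172 + 2.101 + 2.729 + 0.498 + 1.041 + 1.895 + 2.076 + 3.786) / 10 = 2.3093
sigma = R_bar / d2 = 2.3093 / 2.704 = 0.85403107
Cp = (USL - LSL)/(6*sigma) = (120.6 - 112.2)/(6*0.85403107) = 1.6393
Cpu = (120.6 - 116.7)/(3*0.85403107) = 1.5222
Cpl = (116.7 - 112.2)/(3*0.85403107) = 1.7564
Cpk = min(Cpu, Cpl) = 1.5222

1.5222


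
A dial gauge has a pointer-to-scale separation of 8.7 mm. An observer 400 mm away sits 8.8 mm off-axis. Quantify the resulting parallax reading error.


error = h * offset / d
= 8.7 * 8.8 / 400
= 0.1914

0.1914


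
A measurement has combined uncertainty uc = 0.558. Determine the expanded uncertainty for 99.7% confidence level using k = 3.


U = k * uc
U = 3 * 0.558
U = 1.6740

1.6740


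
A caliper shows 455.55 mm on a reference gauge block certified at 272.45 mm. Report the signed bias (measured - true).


Systematic error = measured - true
= 455.55 - 272.45
= 183.1000

183.1000


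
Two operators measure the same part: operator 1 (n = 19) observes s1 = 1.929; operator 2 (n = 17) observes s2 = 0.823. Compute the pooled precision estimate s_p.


s_p = sqrt(((n1-1)*s1^2 + (n2-1)*s2^2) / (n1+n2-2))
numerator = (19-1)*1.929^2 + (17-1)*0.823^2 = 66.978738 + 10.837264 = 77.816002
denominator = 19 + 17 - 2 = 34
s_p^2 = 77.816002 / 34 = 2.2887059
s_p = sqrt(2.2887059) = 1.5128

1.5128


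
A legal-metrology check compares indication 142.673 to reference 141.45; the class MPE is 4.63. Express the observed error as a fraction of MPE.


e = indication - reference = 142.673 - 141.45 = 1.2230
|e| = 1.2230
ratio = |e| / MPE = 1.2230 / 4.63
ratio = 0.2641

0.2641


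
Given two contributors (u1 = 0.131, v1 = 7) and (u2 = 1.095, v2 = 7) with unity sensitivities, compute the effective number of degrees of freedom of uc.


uc = sqrt(u1^2 + u2^2) = sqrt(0.131^2 + 1.095^2) = 1.1028082
v_eff = uc^4 / (u1^4/v1 + u2^4/v2)
= 1.1028082^4 / (0.131^4/7 + 1.095^4/7)
= 1.4791082 / 0.20542221
v_eff = 7.2003

7.2003


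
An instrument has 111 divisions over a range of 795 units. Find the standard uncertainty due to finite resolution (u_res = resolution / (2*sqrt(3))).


resolution = range / divisions
resolution = 795 / 111 = 7.1621622
u_res = resolution / (2*sqrt(3))
u_res = 7.1621622 / 3.4641016
u_res = 2.0675

2.0675


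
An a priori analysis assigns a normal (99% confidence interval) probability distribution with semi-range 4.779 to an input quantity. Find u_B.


u_B = half_width / 2.576
u_B = 4.779 / 2.576
u_B = 1.8552

1.8552


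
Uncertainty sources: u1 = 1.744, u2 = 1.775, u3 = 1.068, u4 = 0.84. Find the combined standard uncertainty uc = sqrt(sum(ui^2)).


uc = sqrt(1.744^2 + 1.775^2 + 1.068^2 + 0.84^2)
uc = sqrt(8.038385)
uc = 2.8352

2.8352


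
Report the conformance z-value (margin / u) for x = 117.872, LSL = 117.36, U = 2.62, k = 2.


u = U / k = 2.62 / 2 = 1.31
margin = |LSL - x| = |117.36 - 117.872| = 0.512
z = margin / u = 0.512 / 1.31
z = 0.3908

0.3908


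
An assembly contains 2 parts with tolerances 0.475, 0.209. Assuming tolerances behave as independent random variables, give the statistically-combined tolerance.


RSS = sqrt(0.475^2 + 0.209^2)
= sqrt(0.269306)
= 0.5189

0.5189


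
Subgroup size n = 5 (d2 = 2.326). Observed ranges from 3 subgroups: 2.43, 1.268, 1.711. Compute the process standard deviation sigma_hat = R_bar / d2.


R_bar = (2.43 + 1.268 + 1.711) / 3
R_bar = 5.409 / 3 = 1.803
sigma_hat = R_bar / d2 = 1.803 / 2.326 = 0.7752

0.7752


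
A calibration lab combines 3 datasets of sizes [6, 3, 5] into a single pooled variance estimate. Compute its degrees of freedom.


nu = sum_i (n_i - 1)
nu = ((6 - 1) + (3 - 1) + (5 - 1))
nu = 5 + 2 + 4
nu = 11

11


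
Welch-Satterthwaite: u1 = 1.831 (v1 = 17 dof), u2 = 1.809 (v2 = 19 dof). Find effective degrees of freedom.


uc = sqrt(u1^2 + u2^2) = sqrt(1.831^2 + 1.809^2) = 2.5739157
v_eff = uc^4 / (u1^4/v1 + u2^4/v2)
= 2.5739157^4 / (1.831^4/17 + 1.809^4/19)
= 43.891182 / 1.2247953
v_eff = 35.8355

35.8355


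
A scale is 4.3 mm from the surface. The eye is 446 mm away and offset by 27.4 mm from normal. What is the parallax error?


error = h * offset / d
= 4.3 * 27.4 / 446
= 0.2642

0.2642


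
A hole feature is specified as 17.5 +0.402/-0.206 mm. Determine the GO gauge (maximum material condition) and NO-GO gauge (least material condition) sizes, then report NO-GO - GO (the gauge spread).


GO = nominal - lower_tol (smallest hole = maximum material condition)
GO = 17.5 - 0.206 = 17.294
NO-GO = nominal + upper_tol (largest hole = least material condition)
NO-GO = 17.5 + 0.402 = 17.902
spread = NO-GO - GO = 17.902 - 17.294 = 0.6080

0.6080


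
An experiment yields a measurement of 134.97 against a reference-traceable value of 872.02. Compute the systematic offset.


Systematic error = measured - true
= 134.97 - 872.02
= -737.0500

-737.0500


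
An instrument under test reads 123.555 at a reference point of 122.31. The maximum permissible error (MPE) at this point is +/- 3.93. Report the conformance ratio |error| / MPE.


e = indication - reference = 123.555 - 122.31 = 1.2450
|e| = 1.2450
ratio = |e| / MPE = 1.2450 / 3.93
ratio = 0.3168

0.3168


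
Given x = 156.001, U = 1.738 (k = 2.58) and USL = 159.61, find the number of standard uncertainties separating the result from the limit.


u = U / k = 1.738 / 2.58 = 0.67364341
margin = |USL - x| = |159.61 - 156.001| = 3.609
z = margin / u = 3.609 / 0.67364341
z = 5.3574

5.3574


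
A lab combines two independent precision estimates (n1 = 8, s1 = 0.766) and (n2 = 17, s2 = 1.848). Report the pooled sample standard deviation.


s_p = sqrt(((n1-1)*s1^2 + (n2-1)*s2^2) / (n1+n2-2))
numerator = (8-1)*0.766^2 + (17-1)*1.848^2 = 4.107292 + 54.641664 = 58.748956
denominator = 8 + 17 - 2 = 23
s_p^2 = 58.748956 / 23 = 2.5543024
s_p = sqrt(2.5543024) = 1.5982

1.5982


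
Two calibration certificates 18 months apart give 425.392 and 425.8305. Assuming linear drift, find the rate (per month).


rate = (v2 - v1) / months
= (425.8305 - 425.392) / 18
= 0.4385 / 18
= 0.0244

0.0244


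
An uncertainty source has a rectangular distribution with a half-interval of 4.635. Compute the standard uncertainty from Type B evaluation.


u_B = half_width / sqrt(3)
u_B = 4.635 / 1.7320508
u_B = 2.6760

2.6760


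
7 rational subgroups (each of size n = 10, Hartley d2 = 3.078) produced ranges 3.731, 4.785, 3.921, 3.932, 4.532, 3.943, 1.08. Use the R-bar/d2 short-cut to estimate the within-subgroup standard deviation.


R_bar = (3.731 + 4.785 + 3.921 + 3.932 + 4.532 + 3.943 + 1.08) / 7
R_bar = 25.924 / 7 = 3.7034286
sigma_hat = R_bar / d2 = 3.7034286 / 3.078 = 1.2032

1.2032


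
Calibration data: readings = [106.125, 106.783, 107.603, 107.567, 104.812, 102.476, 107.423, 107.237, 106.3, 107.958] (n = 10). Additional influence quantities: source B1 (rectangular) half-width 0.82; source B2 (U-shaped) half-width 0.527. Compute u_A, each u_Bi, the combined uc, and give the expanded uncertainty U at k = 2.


mean = (106.125 + 106.783 + 107.603 + 107.567 + 104.812 + 102.476 + 107.423 + 107.237 + 106.3 + 107.958) / 10 = 106.4284
s = sqrt(sum((x - mean)^2)/(n-1)) = 1.6709056
u_A = s / sqrt(n) = 1.6709056 / sqrt(10) = 0.52838675
u_B1 = 0.82 / sqrt(3) = 0.47342722
u_B2 = 0.527 / sqrt(2) = 0.37264527
uc = sqrt(0.52838675^2 + 0.47342722^2 + 0.37264527^2) = 0.80136782
U = k * uc = 2 * 0.80136782
U = 1.6027

1.6027


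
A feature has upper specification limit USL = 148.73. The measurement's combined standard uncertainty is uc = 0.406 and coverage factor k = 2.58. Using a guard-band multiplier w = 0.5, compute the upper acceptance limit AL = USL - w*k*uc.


U = k * uc = 2.58 * 0.406 = 1.04748
guard band g = w * U = 0.5 * 1.04748 = 0.52374
AL = USL - g = 148.73 - 0.52374
AL = 148.2063

148.2063


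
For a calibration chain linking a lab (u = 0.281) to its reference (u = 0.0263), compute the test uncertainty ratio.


TUR = u_lab / u_ref
= 0.281 / 0.0263
= 10.6844

10.6844


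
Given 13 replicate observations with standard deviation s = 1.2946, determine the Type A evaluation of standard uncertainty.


u_A = s / sqrt(n)
u_A = 1.2946 / sqrt(13)
u_A = 1.2946 / 3.6055513
u_A = 0.3591

0.3591


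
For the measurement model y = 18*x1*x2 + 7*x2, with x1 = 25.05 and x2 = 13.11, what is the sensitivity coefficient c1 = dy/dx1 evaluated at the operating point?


y = 18*x1*x2 + 7*x2
dy/dx1 = 18*x2
Evaluate at x2 = 13.11: c1 = 18 * 13.11
c1 = 235.9800

235.9800


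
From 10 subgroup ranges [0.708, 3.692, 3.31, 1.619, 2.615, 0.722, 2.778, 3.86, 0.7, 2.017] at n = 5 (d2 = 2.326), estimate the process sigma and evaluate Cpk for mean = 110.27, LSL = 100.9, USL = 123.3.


R_bar = (0.708 + 3.692 + 3.31 + 1.619 + 2.615 + 0.722 + 2.778 + 3.86 + 0.7 + 2.017) / 10 = 2.2021
sigma = R_bar / d2 = 2.2021 / 2.326 = 0.94673259
Cp = (USL - LSL)/(6*sigma) = (123.3 - 100.9)/(6*0.94673259) = 3.9434
Cpu = (123.3 - 110.27)/(3*0.94673259) = 4.5877
Cpl = (110.27 - 100.9)/(3*0.94673259) = 3.2991
Cpk = min(Cpu, Cpl) = 3.2991

3.2991


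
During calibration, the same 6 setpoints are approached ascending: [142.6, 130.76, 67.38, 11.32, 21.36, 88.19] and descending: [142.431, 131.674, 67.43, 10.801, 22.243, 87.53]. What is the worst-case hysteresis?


|142.6 - 142.431| = 0.1690
|130.76 - 131.674| = 0.9140
|67.38 - 67.43| = 0.0500
|11.32 - 10.801| = 0.5190
|21.36 - 22.243| = 0.8830
|88.19 - 87.53| = 0.6600
hysteresis = max(diffs) = 0.9140

0.9140


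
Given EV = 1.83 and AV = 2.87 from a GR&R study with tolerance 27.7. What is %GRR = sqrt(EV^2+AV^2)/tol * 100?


GRR = sqrt(EV^2 + AV^2) = sqrt(1.83^2 + 2.87^2) = 3.403792
%GRR = GRR / tol * 100 = 3.403792 / 27.7 * 100
%GRR = 12.2881

12.2881


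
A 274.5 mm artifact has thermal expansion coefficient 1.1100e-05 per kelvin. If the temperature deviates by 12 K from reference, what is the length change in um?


dL = L * alpha * dT
= 274.5 * 1.1100e-05 * 12
= 0.0365634 mm
dL_um = 0.0365634 * 1000 = 36.5634 um

36.5634


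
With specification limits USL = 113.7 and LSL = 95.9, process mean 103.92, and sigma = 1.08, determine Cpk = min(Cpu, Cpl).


Cpu = (USL - mean) / (3*sigma) = (113.7 - 103.92) / (3*1.08) = 3.0185
Cpl = (mean - LSL) / (3*sigma) = (103.92 - 95.9) / (3*1.08) = 2.4753
Cpk = min(Cpu, Cpl) = 2.4753

2.4753


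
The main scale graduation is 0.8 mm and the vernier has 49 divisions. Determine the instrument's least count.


LC = MSD / n_div
= 0.8 / 49
= 0.0163

0.0163


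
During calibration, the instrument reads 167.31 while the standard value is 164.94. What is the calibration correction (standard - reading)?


Correction = standard - reading
= 164.94 - 167.31
= -2.3700

-2.3700


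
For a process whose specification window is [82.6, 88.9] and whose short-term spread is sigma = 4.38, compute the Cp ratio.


Cp = (USL - LSL) / (6 * sigma)
= (88.9 - 82.6) / (6 * 4.38)
= 6.3000 / 26.2800
= 0.2397

0.2397


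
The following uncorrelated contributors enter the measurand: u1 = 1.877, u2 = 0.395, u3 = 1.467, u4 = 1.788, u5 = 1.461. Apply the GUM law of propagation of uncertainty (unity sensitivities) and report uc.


uc = sqrt(1.877^2 + 0.395^2 + 1.467^2 + 1.788^2 + 1.461^2)
uc = sqrt(11.162708)
uc = 3.3411

3.3411


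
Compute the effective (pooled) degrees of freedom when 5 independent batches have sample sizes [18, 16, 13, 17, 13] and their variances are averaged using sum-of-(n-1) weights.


nu = sum_i (n_i - 1)
nu = ((18 - 1) + (16 - 1) + (13 - 1) + (17 - 1) + (13 - 1))
nu = 17 + 15 + 12 + 16 + 12
nu = 72

72


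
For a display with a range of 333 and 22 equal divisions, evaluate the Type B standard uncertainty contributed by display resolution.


resolution = range / divisions
resolution = 333 / 22 = 15.136364
u_res = resolution / (2*sqrt(3))
u_res = 15.136364 / 3.4641016
u_res = 4.3695

4.3695


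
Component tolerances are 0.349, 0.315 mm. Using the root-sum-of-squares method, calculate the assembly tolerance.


RSS = sqrt(0.349^2 + 0.315^2)
= sqrt(0.221026)
= 0.4701

0.4701


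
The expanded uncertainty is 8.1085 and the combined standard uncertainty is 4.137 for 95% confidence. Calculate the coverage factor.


k = U / uc
k = 8.1085 / 4.137
k = 1.96

1.96


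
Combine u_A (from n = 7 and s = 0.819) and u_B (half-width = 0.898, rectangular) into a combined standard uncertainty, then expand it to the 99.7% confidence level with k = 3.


u_A = s / sqrt(n) = 0.819 / sqrt(7) = 0.3095529
u_B = half_width / sqrt(3) = 0.898 / sqrt(3) = 0.51846054
uc = sqrt(u_A^2 + u_B^2) = sqrt(0.3095529^2 + 0.51846054^2) = 0.60384131
U = k * uc = 3 * 0.60384131
U = 1.8115

1.8115


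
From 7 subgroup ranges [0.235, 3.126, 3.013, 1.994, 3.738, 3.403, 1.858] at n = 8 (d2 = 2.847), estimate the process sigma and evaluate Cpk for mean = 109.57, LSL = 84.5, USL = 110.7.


R_bar = (0.235 + 3.126 + 3.013 + 1.994 + 3.738 + 3.403 + 1.858) / 7 = 2.481
sigma = R_bar / d2 = 2.481 / 2.847 = 0.87144362
Cp = (USL - LSL)/(6*sigma) = (110.7 - 84.5)/(6*0.87144362) = 5.0108
Cpu = (110.7 - 109.57)/(3*0.87144362) = 0.4322
Cpl = (109.57 - 84.5)/(3*0.87144362) = 9.5895
Cpk = min(Cpu, Cpl) = 0.4322

0.4322


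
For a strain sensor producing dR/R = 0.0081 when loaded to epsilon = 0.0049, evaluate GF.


GF = (dR/R) / epsilon
= 0.0081 / 0.0049
= 1.6531

1.6531


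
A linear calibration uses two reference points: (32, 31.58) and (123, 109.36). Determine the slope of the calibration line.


slope = (y2 - y1) / (x2 - x1)
= (109.36 - 31.58) / (123 - 32)
= 77.7800 / 91
= 0.8547

0.8547


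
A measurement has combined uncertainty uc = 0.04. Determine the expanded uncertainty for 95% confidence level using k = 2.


U = k * uc
U = 2 * 0.04
U = 0.0800

0.0800


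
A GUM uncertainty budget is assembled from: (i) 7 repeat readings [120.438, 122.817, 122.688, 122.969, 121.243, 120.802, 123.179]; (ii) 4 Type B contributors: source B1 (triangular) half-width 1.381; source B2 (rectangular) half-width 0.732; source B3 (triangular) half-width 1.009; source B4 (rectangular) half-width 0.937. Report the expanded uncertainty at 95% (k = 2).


mean = (120.438 + 122.817 + 122.688 + 122.969 + 121.243 + 120.802 + 123.179) / 7 = 122.0194286
s = sqrt(sum((x - mean)^2)/(n-1)) = 1.1485708
u_A = s / sqrt(n) = 1.1485708 / sqrt(7) = 0.43411896
u_B1 = 1.381 / sqrt(6) = 0.56379089
u_B2 = 0.732 / sqrt(3) = 0.4226204
u_B3 = 1.009 / sqrt(6) = 0.41192253
u_B4 = 0.937 / sqrt(3) = 0.5409772
uc = sqrt(0.43411896^2 + 0.56379089^2 + 0.4226204^2 + 0.41192253^2 + 0.5409772^2) = 1.0711041
U = k * uc = 2 * 1.0711041
U = 2.1422

2.1422
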